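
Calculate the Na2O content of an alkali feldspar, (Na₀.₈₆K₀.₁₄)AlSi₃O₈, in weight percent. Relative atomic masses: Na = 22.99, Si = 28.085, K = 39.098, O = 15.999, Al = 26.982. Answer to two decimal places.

10.08 wt%

Molar mass of (Na₀.₈₆K₀.₁₄)AlSi₃O₈ = 0.86·22.99 + 0.14·39.098 + 1·26.982 + 3·28.085 + 8·15.999 = 264.474 g/mol.
Each formula unit contains 0.86 Na, equivalent to 0.86/2 = 0.4300 mol Na2O.
M(Na2O) = 2×22.99 + 1×15.999 = 61.979 g/mol.
Mass of Na2O per formula unit = 0.4300 × 61.979 = 26.651 g.
Na2O wt% = 26.651 / 264.474 × 100 = 10.08%.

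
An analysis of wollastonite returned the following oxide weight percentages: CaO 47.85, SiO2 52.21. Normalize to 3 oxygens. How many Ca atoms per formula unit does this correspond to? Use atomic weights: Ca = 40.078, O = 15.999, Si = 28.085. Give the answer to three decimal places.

CaO: 47.85/56.077 = 0.85329 mol → 0.85329 mol Ca, 0.85329 mol O.
SiO2: 52.21/60.083 = 0.86896 mol → 0.86896 mol Si, 1.73792 mol O.
Total oxygen = 2.59121 mol. Normalization factor = 3/2.59121 = 1.15776.
Ca per 3 O = 0.85329 × 1.15776 = 0.988.

0.988 Ca apfu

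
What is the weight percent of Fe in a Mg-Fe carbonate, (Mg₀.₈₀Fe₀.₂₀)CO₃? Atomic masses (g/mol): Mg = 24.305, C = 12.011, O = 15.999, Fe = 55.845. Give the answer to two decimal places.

Formula mass = 0.80*24.305 + 0.20*55.845 + 1*12.011 + 3*15.999 = 90.621 g/mol, of which 11.169 g is Fe.
So Fe makes up 11.169/90.621 = 0.1232 of the mass, i.e. 12.32%.

12.32 weight percent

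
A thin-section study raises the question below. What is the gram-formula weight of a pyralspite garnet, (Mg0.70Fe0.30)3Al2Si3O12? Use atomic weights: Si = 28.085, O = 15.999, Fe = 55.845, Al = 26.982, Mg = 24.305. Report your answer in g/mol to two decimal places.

431.51 g/mol

The formula mass is the sum 2.10·24.305 + 0.90·55.845 + 2·26.982 + 3·28.085 + 12·15.999.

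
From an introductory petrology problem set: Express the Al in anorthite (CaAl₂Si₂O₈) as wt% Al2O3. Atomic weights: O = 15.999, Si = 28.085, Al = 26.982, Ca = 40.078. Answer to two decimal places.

36.65 wt%

Molar mass of CaAl₂Si₂O₈ = 1×40.078 + 2×26.982 + 2×28.085 + 8×15.999 = 278.204 g/mol.
Each formula unit contains 2 Al, equivalent to 2/2 = 1.0000 mol Al2O3.
M(Al2O3) = 2×26.982 + 3×15.999 = 101.961 g/mol.
Mass of Al2O3 per formula unit = 1.0000 × 101.961 = 101.961 g.
Al2O3 wt% = 101.961 / 278.204 × 100 = 36.65%.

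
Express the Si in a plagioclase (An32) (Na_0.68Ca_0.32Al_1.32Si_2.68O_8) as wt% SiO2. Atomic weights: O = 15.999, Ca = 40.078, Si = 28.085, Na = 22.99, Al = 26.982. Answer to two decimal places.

60.23 wt%

M(Na_0.68Ca_0.32Al_1.32Si_2.68O_8) = 267.334 g/mol; M(SiO2) = 60.083 g/mol.
Moles SiO2 per formula unit = 2.68 Si ÷ 1 = 2.6800.
SiO2 fraction = (2.6800 × 60.083) / 267.334 = 161.022/267.334 = 0.6023.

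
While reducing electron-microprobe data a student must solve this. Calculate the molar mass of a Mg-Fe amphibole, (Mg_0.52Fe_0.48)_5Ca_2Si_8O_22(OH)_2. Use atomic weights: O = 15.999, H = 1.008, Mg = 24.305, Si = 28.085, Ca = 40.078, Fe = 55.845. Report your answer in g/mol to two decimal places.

888.05 g/mol

M = 2.60(24.305) + 2.40(55.845) + 2(40.078) + 8(28.085) + 24(15.999) + 2(1.008)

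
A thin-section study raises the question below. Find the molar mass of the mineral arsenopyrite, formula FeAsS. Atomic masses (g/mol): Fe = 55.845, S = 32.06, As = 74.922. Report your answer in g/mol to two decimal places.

Fe: 1 × 55.845 = 55.8450
As: 1 × 74.922 = 74.9220
S: 1 × 32.06 = 32.0600
Summing the contributions gives the formula mass.

162.83 g/mol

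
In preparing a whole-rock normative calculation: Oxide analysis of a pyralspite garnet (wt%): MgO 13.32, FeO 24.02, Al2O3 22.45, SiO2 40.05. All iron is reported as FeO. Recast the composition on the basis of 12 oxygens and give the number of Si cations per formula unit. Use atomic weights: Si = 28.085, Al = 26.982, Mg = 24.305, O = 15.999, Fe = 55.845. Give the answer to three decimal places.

3.009 Si apfu

MgO: 13.32/40.304 = 0.33049 mol → 0.33049 mol Mg, 0.33049 mol O.
FeO: 24.02/71.844 = 0.33434 mol → 0.33434 mol Fe, 0.33434 mol O.
Al2O3: 22.45/101.961 = 0.22018 mol → 0.44036 mol Al, 0.66054 mol O.
SiO2: 40.05/60.083 = 0.66658 mol → 0.66658 mol Si, 1.33316 mol O.
Total oxygen = 2.65853 mol. Normalization factor = 12/2.65853 = 4.51377.
Si per 12 O = 0.66658 × 4.51377 = 3.009.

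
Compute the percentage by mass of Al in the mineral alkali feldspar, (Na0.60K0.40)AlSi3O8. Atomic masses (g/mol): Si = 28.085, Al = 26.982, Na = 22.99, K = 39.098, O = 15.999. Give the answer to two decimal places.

Formula mass = 0.60×22.99 + 0.40×39.098 + 1×26.982 + 3×28.085 + 8×15.999 = 268.662 g/mol, of which 26.982 g is Al.
So Al makes up 26.982/268.662 = 0.1004 of the mass, i.e. 10.04%.

10.04 weight percent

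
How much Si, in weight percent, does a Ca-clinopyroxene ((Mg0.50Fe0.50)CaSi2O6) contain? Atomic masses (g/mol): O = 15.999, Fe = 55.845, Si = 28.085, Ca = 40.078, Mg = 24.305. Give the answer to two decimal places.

Molar mass of (Mg0.50Fe0.50)CaSi2O6: 0.50×24.305 + 0.50×55.845 + 1×40.078 + 2×28.085 + 6×15.999 = 232.317 g/mol.
Mass of Si per formula unit: 2 × 28.085 = 56.170 g.
Weight fraction Si = 56.170 / 232.317 = 0.2418.

24.18 weight percent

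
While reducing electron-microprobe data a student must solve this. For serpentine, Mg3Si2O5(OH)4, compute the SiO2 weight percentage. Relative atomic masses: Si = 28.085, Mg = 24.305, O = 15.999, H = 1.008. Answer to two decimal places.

Molar mass of Mg3Si2O5(OH)4 = 3*24.305 + 2*28.085 + 9*15.999 + 4*1.008 = 277.108 g/mol.
Each formula unit contains 2 Si, equivalent to 2/1 = 2.0000 mol SiO2.
M(SiO2) = 1×28.085 + 2×15.999 = 60.083 g/mol.
Mass of SiO2 per formula unit = 2.0000 × 60.083 = 120.166 g.
SiO2 wt% = 120.166 / 277.108 × 100 = 43.36%.

43.36 wt%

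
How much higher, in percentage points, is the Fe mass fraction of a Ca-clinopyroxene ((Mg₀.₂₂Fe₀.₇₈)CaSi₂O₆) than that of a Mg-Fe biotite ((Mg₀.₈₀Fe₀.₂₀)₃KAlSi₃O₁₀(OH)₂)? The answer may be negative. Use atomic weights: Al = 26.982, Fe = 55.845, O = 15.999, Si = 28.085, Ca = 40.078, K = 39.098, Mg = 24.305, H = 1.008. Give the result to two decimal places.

First mineral: 43.559 g Fe in 241.148 g formula = 18.06 wt% Fe.
Second mineral: 33.507 g Fe in 436.178 g formula = 7.68 wt% Fe.
18.06% − 7.68% gives a difference of 10.38 percentage points.

10.38 percentage points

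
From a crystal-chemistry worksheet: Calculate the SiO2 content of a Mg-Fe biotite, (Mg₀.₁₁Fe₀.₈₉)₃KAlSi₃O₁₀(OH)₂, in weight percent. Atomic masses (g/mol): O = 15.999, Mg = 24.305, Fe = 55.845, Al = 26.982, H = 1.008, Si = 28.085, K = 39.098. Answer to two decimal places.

35.94 wt%

M((Mg₀.₁₁Fe₀.₈₉)₃KAlSi₃O₁₀(OH)₂) = 501.466 g/mol; M(SiO2) = 60.083 g/mol.
Moles SiO2 per formula unit = 3 Si ÷ 1 = 3.0000.
SiO2 fraction = (3.0000 × 60.083) / 501.466 = 180.249/501.466 = 0.3594.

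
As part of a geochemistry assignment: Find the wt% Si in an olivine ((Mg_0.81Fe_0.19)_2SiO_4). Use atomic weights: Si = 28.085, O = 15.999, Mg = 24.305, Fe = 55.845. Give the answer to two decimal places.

Molar mass of (Mg_0.81Fe_0.19)_2SiO_4: 1.62*24.305 + 0.38*55.845 + 1*28.085 + 4*15.999 = 152.676 g/mol.
Mass of Si per formula unit: 1 × 28.085 = 28.085 g.
Weight fraction Si = 28.085 / 152.676 = 0.1840.

18.40 wt%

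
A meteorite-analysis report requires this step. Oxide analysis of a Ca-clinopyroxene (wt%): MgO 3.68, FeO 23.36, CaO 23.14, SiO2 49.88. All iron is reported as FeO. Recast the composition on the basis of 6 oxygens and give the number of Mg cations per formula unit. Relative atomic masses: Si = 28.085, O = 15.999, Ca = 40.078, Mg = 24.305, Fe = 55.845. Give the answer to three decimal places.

0.220 Mg apfu

3.68 wt% MgO ÷ 40.304 g/mol = 0.09131 mol, giving 0.09131 Mg and 0.09131 O.
23.36 wt% FeO ÷ 71.844 g/mol = 0.32515 mol, giving 0.32515 Fe and 0.32515 O.
23.14 wt% CaO ÷ 56.077 g/mol = 0.41265 mol, giving 0.41265 Ca and 0.41265 O.
49.88 wt% SiO2 ÷ 60.083 g/mol = 0.83018 mol, giving 0.83018 Si and 1.66036 O.
Oxygen sums to 2.48947; scaling by 6/2.48947 = 2.41015 puts the formula on 6 O.
Mg: 0.09131 × 2.41015 = 0.220 atoms per formula unit.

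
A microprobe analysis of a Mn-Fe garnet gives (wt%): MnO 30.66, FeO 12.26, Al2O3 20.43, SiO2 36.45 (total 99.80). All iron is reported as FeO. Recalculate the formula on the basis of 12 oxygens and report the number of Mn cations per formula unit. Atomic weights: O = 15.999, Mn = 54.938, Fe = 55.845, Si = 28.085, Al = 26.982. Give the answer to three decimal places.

2.146 Mn apfu

MnO (M=70.937): mol = 0.43221; Mn = 0.43221, O = 0.43221.
FeO (M=71.844): mol = 0.17065; Fe = 0.17065, O = 0.17065.
Al2O3 (M=101.961): mol = 0.20037; Al = 0.40074, O = 0.60111.
SiO2 (M=60.083): mol = 0.60666; Si = 0.60666, O = 1.21332.
ΣO = 2.41729; factor = 12/ΣO = 4.96424.
Mn apfu = 0.43221 × 4.96424 = 2.146.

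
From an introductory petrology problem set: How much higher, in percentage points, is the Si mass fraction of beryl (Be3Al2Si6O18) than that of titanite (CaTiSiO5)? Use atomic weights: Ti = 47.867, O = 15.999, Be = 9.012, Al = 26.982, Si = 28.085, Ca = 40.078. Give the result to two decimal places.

17.02 percentage points

First mineral: 168.510 g Si in 537.492 g formula = 31.35 wt% Si.
Second mineral: 28.085 g Si in 196.025 g formula = 14.33 wt% Si.
31.35% − 14.33% gives a difference of 17.02 percentage points.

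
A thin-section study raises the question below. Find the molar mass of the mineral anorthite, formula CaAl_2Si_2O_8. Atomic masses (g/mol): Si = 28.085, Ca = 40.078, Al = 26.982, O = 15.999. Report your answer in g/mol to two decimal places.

278.20 g/mol

Ca: 1 × 40.078 = 40.0780
Al: 2 × 26.982 = 53.9640
Si: 2 × 28.085 = 56.1700
O: 8 × 15.999 = 127.9920
Summing the contributions gives the formula mass.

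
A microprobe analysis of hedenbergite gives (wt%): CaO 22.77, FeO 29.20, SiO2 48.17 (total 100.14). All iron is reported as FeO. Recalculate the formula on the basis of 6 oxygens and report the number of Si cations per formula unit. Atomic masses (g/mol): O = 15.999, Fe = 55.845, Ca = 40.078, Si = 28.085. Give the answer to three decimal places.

22.77 wt% CaO ÷ 56.077 g/mol = 0.40605 mol, giving 0.40605 Ca and 0.40605 O.
29.20 wt% FeO ÷ 71.844 g/mol = 0.40644 mol, giving 0.40644 Fe and 0.40644 O.
48.17 wt% SiO2 ÷ 60.083 g/mol = 0.80172 mol, giving 0.80172 Si and 1.60344 O.
Oxygen sums to 2.41593; scaling by 6/2.41593 = 2.48352 puts the formula on 6 O.
Si: 0.80172 × 2.48352 = 1.991 atoms per formula unit.

1.991 Si apfu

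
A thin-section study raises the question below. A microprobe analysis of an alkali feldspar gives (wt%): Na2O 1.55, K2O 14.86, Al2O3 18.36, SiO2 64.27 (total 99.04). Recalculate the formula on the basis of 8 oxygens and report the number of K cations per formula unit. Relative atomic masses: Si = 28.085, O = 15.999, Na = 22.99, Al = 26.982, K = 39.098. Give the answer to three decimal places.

Na2O: 1.55/61.979 = 0.02501 mol → 0.05002 mol Na, 0.02501 mol O.
K2O: 14.86/94.195 = 0.15776 mol → 0.31552 mol K, 0.15776 mol O.
Al2O3: 18.36/101.961 = 0.18007 mol → 0.36014 mol Al, 0.54021 mol O.
SiO2: 64.27/60.083 = 1.06969 mol → 1.06969 mol Si, 2.13938 mol O.
Total oxygen = 2.86236 mol. Normalization factor = 8/2.86236 = 2.79490.
K per 8 O = 0.31552 × 2.79490 = 0.882.

0.882 K apfu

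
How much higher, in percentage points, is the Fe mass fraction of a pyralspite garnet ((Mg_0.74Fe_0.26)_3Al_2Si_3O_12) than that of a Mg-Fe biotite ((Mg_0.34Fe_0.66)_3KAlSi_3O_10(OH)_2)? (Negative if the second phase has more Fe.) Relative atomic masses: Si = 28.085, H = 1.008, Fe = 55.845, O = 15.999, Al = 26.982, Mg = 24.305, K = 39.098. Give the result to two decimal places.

First mineral: 43.559 g Fe in 427.723 g formula = 10.18 wt% Fe.
Second mineral: 110.573 g Fe in 479.703 g formula = 23.05 wt% Fe.
10.18% − 23.05% gives a difference of -12.87 percentage points.

-12.87 percentage points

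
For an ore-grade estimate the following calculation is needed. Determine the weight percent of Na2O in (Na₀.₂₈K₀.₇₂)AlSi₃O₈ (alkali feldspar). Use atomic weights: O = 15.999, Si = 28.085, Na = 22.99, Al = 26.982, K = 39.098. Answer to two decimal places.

Molar mass of (Na₀.₂₈K₀.₇₂)AlSi₃O₈ = 0.28*22.99 + 0.72*39.098 + 1*26.982 + 3*28.085 + 8*15.999 = 273.817 g/mol.
Each formula unit contains 0.28 Na, equivalent to 0.28/2 = 0.1400 mol Na2O.
M(Na2O) = 2×22.99 + 1×15.999 = 61.979 g/mol.
Mass of Na2O per formula unit = 0.1400 × 61.979 = 8.677 g.
Na2O wt% = 8.677 / 273.817 × 100 = 3.17%.

3.17 wt%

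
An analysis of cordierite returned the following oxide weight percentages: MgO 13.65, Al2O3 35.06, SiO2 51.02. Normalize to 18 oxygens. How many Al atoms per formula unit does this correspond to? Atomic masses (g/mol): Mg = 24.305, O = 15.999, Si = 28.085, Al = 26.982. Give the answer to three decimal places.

13.65 wt% MgO ÷ 40.304 g/mol = 0.33868 mol, giving 0.33868 Mg and 0.33868 O.
35.06 wt% Al2O3 ÷ 101.961 g/mol = 0.34386 mol, giving 0.68772 Al and 1.03158 O.
51.02 wt% SiO2 ÷ 60.083 g/mol = 0.84916 mol, giving 0.84916 Si and 1.69832 O.
Oxygen sums to 3.06858; scaling by 18/3.06858 = 5.86591 puts the formula on 18 O.
Al: 0.68772 × 5.86591 = 4.034 atoms per formula unit.

4.034 Al apfu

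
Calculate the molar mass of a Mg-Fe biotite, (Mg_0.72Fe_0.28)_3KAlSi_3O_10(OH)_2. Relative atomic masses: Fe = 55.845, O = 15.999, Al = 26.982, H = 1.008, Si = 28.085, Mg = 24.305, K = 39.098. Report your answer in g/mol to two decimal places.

443.75 g/mol

Mg: 2.16 × 24.305 = 52.4988
Fe: 0.84 × 55.845 = 46.9098
K: 1 × 39.098 = 39.0980
Al: 1 × 26.982 = 26.9820
Si: 3 × 28.085 = 84.2550
O: 12 × 15.999 = 191.9880
H: 2 × 1.008 = 2.0160
Summing the contributions gives the formula mass.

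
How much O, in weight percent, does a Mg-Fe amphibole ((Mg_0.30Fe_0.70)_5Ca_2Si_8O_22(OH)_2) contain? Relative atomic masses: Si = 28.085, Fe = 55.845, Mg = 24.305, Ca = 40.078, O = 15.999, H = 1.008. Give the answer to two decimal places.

41.61 weight percent

Molar mass of (Mg_0.30Fe_0.70)_5Ca_2Si_8O_22(OH)_2: 1.50×24.305 + 3.50×55.845 + 2×40.078 + 8×28.085 + 24×15.999 + 2×1.008 = 922.743 g/mol.
Mass of O per formula unit: 24 × 15.999 = 383.976 g.
Weight fraction O = 383.976 / 922.743 = 0.4161.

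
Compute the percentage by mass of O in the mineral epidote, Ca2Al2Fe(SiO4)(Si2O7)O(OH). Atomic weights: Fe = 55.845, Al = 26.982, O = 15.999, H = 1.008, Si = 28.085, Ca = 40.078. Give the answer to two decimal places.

M(Ca2Al2Fe(SiO4)(Si2O7)O(OH)) = 483.215 g/mol.
O contributes 13 × 15.999 = 207.987 g per mole.
207.987/483.215 = 0.4304 → 43.04%.

43.04 wt%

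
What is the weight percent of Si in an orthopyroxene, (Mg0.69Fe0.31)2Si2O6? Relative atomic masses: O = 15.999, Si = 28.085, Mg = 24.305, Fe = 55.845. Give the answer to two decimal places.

25.49 wt%

M((Mg0.69Fe0.31)2Si2O6) = 220.329 g/mol.
Si contributes 2 × 28.085 = 56.170 g per mole.
56.170/220.329 = 0.2549 → 25.49%.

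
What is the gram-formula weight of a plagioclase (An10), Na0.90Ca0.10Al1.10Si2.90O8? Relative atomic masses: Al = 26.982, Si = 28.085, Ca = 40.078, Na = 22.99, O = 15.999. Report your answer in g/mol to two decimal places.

Na: 0.90 × 22.99 = 20.6910
Ca: 0.10 × 40.078 = 4.0078
Al: 1.10 × 26.982 = 29.6802
Si: 2.90 × 28.085 = 81.4465
O: 8 × 15.999 = 127.9920
Summing the contributions gives the formula mass.

263.82 g/mol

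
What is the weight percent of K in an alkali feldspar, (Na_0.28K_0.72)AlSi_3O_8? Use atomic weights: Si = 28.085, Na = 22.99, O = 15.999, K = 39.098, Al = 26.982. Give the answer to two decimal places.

10.28 wt%

Formula mass = 0.28×22.99 + 0.72×39.098 + 1×26.982 + 3×28.085 + 8×15.999 = 273.817 g/mol, of which 28.151 g is K.
So K makes up 28.151/273.817 = 0.1028 of the mass, i.e. 10.28%.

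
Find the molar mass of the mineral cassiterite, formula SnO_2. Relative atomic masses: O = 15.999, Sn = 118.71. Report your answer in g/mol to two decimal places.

M = 1*118.71 + 2*15.999

150.71 g/mol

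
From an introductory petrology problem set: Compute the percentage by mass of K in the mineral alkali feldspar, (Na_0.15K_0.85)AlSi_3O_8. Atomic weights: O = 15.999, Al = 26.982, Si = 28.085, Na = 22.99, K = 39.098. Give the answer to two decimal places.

M((Na_0.15K_0.85)AlSi_3O_8) = 275.911 g/mol.
K contributes 0.85 × 39.098 = 33.233 g per mole.
33.233/275.911 = 0.1204 → 12.04%.

12.04 mass %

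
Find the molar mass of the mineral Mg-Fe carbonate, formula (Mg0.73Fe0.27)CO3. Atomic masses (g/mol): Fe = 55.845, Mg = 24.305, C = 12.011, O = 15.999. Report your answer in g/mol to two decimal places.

92.83 g/mol

M = 0.73*24.305 + 0.27*55.845 + 1*12.011 + 3*15.999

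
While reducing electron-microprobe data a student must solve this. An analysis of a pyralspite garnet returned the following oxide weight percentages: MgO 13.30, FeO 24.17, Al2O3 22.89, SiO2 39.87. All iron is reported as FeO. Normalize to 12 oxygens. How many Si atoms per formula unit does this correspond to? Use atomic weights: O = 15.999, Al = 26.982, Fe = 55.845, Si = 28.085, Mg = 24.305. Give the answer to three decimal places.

2.986 Si apfu

MgO: 13.30/40.304 = 0.32999 mol → 0.32999 mol Mg, 0.32999 mol O.
FeO: 24.17/71.844 = 0.33642 mol → 0.33642 mol Fe, 0.33642 mol O.
Al2O3: 22.89/101.961 = 0.22450 mol → 0.44900 mol Al, 0.67350 mol O.
SiO2: 39.87/60.083 = 0.66358 mol → 0.66358 mol Si, 1.32716 mol O.
Total oxygen = 2.66707 mol. Normalization factor = 12/2.66707 = 4.49932.
Si per 12 O = 0.66358 × 4.49932 = 2.986.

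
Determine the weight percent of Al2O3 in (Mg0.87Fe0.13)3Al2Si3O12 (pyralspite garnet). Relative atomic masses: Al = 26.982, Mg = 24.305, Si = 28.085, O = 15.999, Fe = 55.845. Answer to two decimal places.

24.54 wt%

Molar mass of (Mg0.87Fe0.13)3Al2Si3O12 = 2.61*24.305 + 0.39*55.845 + 2*26.982 + 3*28.085 + 12*15.999 = 415.423 g/mol.
Each formula unit contains 2 Al, equivalent to 2/2 = 1.0000 mol Al2O3.
M(Al2O3) = 2×26.982 + 3×15.999 = 101.961 g/mol.
Mass of Al2O3 per formula unit = 1.0000 × 101.961 = 101.961 g.
Al2O3 wt% = 101.961 / 415.423 × 100 = 24.54%.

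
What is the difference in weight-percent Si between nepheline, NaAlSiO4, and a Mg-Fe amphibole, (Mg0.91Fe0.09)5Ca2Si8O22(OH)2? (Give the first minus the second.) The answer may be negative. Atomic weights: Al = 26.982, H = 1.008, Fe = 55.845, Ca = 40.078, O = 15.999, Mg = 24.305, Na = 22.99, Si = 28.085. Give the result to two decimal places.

First mineral: 28.085 g Si in 142.053 g formula = 19.77 wt% Si.
Second mineral: 224.680 g Si in 826.546 g formula = 27.18 wt% Si.
19.77% − 27.18% gives a difference of -7.41 percentage points.

-7.41 percentage points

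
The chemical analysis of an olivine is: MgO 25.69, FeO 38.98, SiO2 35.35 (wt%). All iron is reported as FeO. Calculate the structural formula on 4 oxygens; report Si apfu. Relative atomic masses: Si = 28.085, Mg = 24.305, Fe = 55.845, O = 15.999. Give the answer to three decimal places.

0.999 Si apfu

MgO (M=40.304): mol = 0.63741; Mg = 0.63741, O = 0.63741.
FeO (M=71.844): mol = 0.54256; Fe = 0.54256, O = 0.54256.
SiO2 (M=60.083): mol = 0.58835; Si = 0.58835, O = 1.17670.
ΣO = 2.35667; factor = 4/ΣO = 1.69731.
Si apfu = 0.58835 × 1.69731 = 0.999.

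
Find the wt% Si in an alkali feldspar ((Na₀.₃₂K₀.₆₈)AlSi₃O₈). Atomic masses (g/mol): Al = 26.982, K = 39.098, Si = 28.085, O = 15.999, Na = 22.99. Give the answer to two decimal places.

30.84 wt%

Molar mass of (Na₀.₃₂K₀.₆₈)AlSi₃O₈: 0.32×22.99 + 0.68×39.098 + 1×26.982 + 3×28.085 + 8×15.999 = 273.172 g/mol.
Mass of Si per formula unit: 3 × 28.085 = 84.255 g.
Weight fraction Si = 84.255 / 273.172 = 0.3084.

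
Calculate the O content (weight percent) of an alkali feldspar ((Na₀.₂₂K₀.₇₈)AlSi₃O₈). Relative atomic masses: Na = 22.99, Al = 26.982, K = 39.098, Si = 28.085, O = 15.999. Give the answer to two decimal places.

Formula mass = 0.22·22.99 + 0.78·39.098 + 1·26.982 + 3·28.085 + 8·15.999 = 274.783 g/mol, of which 127.992 g is O.
So O makes up 127.992/274.783 = 0.4658 of the mass, i.e. 46.58%.

46.58 weight percent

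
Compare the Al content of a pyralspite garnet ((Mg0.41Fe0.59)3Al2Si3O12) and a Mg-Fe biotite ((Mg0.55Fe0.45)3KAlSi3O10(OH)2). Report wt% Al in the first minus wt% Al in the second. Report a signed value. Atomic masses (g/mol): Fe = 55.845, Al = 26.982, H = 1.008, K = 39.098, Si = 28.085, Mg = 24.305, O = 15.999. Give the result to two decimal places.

5.89 percentage points

Al in (Mg0.41Fe0.59)3Al2Si3O12: molar mass 458.948 g/mol; 2×26.982 = 53.964 g → 11.76 wt%.
Al in (Mg0.55Fe0.45)3KAlSi3O10(OH)2: molar mass 459.833 g/mol; 1×26.982 = 26.982 g → 5.87 wt%.
Difference = 11.76 − 5.87 = 5.89 percentage points.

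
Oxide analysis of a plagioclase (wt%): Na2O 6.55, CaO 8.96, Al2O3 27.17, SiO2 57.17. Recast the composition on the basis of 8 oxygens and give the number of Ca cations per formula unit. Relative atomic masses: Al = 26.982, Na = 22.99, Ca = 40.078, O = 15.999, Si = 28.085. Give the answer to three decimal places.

0.431 Ca apfu

Na2O (M=61.979): mol = 0.10568; Na = 0.21136, O = 0.10568.
CaO (M=56.077): mol = 0.15978; Ca = 0.15978, O = 0.15978.
Al2O3 (M=101.961): mol = 0.26647; Al = 0.53294, O = 0.79941.
SiO2 (M=60.083): mol = 0.95152; Si = 0.95152, O = 1.90304.
ΣO = 2.96791; factor = 8/ΣO = 2.69550.
Ca apfu = 0.15978 × 2.69550 = 0.431.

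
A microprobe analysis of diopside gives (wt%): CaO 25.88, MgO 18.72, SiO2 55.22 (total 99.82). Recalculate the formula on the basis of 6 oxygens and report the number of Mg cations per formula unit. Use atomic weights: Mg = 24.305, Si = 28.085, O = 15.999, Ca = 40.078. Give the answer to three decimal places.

CaO (M=56.077): mol = 0.46151; Ca = 0.46151, O = 0.46151.
MgO (M=40.304): mol = 0.46447; Mg = 0.46447, O = 0.46447.
SiO2 (M=60.083): mol = 0.91906; Si = 0.91906, O = 1.83812.
ΣO = 2.76410; factor = 6/ΣO = 2.17069.
Mg apfu = 0.46447 × 2.17069 = 1.008.

1.008 Mg apfu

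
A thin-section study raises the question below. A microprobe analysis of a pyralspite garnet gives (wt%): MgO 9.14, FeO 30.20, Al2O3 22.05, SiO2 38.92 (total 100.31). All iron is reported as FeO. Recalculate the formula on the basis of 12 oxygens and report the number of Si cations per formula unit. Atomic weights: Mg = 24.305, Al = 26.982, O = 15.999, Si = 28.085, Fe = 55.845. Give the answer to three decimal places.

3.000 Si apfu

MgO: 9.14/40.304 = 0.22678 mol → 0.22678 mol Mg, 0.22678 mol O.
FeO: 30.20/71.844 = 0.42036 mol → 0.42036 mol Fe, 0.42036 mol O.
Al2O3: 22.05/101.961 = 0.21626 mol → 0.43252 mol Al, 0.64878 mol O.
SiO2: 38.92/60.083 = 0.64777 mol → 0.64777 mol Si, 1.29554 mol O.
Total oxygen = 2.59146 mol. Normalization factor = 12/2.59146 = 4.63059.
Si per 12 O = 0.64777 × 4.63059 = 3.000.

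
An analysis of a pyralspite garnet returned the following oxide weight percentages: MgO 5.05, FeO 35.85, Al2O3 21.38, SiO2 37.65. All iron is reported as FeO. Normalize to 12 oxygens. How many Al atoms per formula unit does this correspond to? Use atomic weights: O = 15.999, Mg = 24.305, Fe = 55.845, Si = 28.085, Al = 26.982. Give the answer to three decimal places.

MgO: 5.05/40.304 = 0.12530 mol → 0.12530 mol Mg, 0.12530 mol O.
FeO: 35.85/71.844 = 0.49900 mol → 0.49900 mol Fe, 0.49900 mol O.
Al2O3: 21.38/101.961 = 0.20969 mol → 0.41938 mol Al, 0.62907 mol O.
SiO2: 37.65/60.083 = 0.62663 mol → 0.62663 mol Si, 1.25326 mol O.
Total oxygen = 2.50663 mol. Normalization factor = 12/2.50663 = 4.78730.
Al per 12 O = 0.41938 × 4.78730 = 2.008.

2.008 Al apfu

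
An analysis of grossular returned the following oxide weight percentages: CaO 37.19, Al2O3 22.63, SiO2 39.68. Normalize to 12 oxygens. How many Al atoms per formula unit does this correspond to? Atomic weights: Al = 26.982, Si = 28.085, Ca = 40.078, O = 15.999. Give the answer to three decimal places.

2.010 Al apfu

37.19 wt% CaO ÷ 56.077 g/mol = 0.66320 mol, giving 0.66320 Ca and 0.66320 O.
22.63 wt% Al2O3 ÷ 101.961 g/mol = 0.22195 mol, giving 0.44390 Al and 0.66585 O.
39.68 wt% SiO2 ÷ 60.083 g/mol = 0.66042 mol, giving 0.66042 Si and 1.32084 O.
Oxygen sums to 2.64989; scaling by 12/2.64989 = 4.52849 puts the formula on 12 O.
Al: 0.44390 × 4.52849 = 2.010 atoms per formula unit.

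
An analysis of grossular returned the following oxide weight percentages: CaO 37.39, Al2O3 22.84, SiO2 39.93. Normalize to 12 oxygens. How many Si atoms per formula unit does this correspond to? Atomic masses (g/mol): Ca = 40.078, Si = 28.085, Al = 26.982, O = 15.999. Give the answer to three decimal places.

37.39 wt% CaO ÷ 56.077 g/mol = 0.66676 mol, giving 0.66676 Ca and 0.66676 O.
22.84 wt% Al2O3 ÷ 101.961 g/mol = 0.22401 mol, giving 0.44802 Al and 0.67203 O.
39.93 wt% SiO2 ÷ 60.083 g/mol = 0.66458 mol, giving 0.66458 Si and 1.32916 O.
Oxygen sums to 2.66795; scaling by 12/2.66795 = 4.49784 puts the formula on 12 O.
Si: 0.66458 × 4.49784 = 2.989 atoms per formula unit.

2.989 Si apfu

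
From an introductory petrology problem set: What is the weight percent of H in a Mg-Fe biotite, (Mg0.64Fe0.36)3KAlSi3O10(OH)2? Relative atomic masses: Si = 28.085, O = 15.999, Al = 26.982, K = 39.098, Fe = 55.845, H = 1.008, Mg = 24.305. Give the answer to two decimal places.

Molar mass of (Mg0.64Fe0.36)3KAlSi3O10(OH)2: 1.92×24.305 + 1.08×55.845 + 1×39.098 + 1×26.982 + 3×28.085 + 12×15.999 + 2×1.008 = 451.317 g/mol.
Mass of H per formula unit: 2 × 1.008 = 2.016 g.
Weight fraction H = 2.016 / 451.317 = 0.0045.

0.45 wt%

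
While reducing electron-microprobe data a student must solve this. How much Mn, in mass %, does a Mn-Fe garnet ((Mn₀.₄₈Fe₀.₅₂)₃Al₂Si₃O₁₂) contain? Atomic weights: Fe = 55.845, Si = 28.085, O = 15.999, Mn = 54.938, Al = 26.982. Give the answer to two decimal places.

Formula mass = 1.44×54.938 + 1.56×55.845 + 2×26.982 + 3×28.085 + 12×15.999 = 496.436 g/mol, of which 79.111 g is Mn.
So Mn makes up 79.111/496.436 = 0.1594 of the mass, i.e. 15.94%.

15.94 mass %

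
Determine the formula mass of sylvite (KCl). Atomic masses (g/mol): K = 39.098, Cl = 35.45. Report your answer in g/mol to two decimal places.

74.55 g/mol

The formula mass is the sum 1(39.098) + 1(35.45).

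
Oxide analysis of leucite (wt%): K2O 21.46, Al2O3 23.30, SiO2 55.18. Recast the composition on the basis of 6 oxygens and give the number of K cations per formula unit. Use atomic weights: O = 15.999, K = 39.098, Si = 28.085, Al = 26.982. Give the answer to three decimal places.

K2O (M=94.195): mol = 0.22783; K = 0.45566, O = 0.22783.
Al2O3 (M=101.961): mol = 0.22852; Al = 0.45704, O = 0.68556.
SiO2 (M=60.083): mol = 0.91840; Si = 0.91840, O = 1.83680.
ΣO = 2.75019; factor = 6/ΣO = 2.18167.
K apfu = 0.45566 × 2.18167 = 0.994.

0.994 K apfu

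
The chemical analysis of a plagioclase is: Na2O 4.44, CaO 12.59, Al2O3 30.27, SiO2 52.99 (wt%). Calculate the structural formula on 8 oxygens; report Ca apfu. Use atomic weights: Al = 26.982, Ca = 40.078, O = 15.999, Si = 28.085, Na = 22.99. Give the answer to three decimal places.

4.44 wt% Na2O ÷ 61.979 g/mol = 0.07164 mol, giving 0.14328 Na and 0.07164 O.
12.59 wt% CaO ÷ 56.077 g/mol = 0.22451 mol, giving 0.22451 Ca and 0.22451 O.
30.27 wt% Al2O3 ÷ 101.961 g/mol = 0.29688 mol, giving 0.59376 Al and 0.89064 O.
52.99 wt% SiO2 ÷ 60.083 g/mol = 0.88195 mol, giving 0.88195 Si and 1.76390 O.
Oxygen sums to 2.95069; scaling by 8/2.95069 = 2.71123 puts the formula on 8 O.
Ca: 0.22451 × 2.71123 = 0.609 atoms per formula unit.

0.609 Ca apfu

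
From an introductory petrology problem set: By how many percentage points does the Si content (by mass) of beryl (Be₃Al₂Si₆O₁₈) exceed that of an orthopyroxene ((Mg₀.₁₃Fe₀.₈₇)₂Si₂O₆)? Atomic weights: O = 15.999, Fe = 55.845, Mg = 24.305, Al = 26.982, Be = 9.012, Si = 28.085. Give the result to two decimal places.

Si in Be₃Al₂Si₆O₁₈: molar mass 537.492 g/mol; 6×28.085 = 168.510 g → 31.35 wt%.
Si in (Mg₀.₁₃Fe₀.₈₇)₂Si₂O₆: molar mass 255.654 g/mol; 2×28.085 = 56.170 g → 21.97 wt%.
Difference = 31.35 − 21.97 = 9.38 percentage points.

9.38 percentage points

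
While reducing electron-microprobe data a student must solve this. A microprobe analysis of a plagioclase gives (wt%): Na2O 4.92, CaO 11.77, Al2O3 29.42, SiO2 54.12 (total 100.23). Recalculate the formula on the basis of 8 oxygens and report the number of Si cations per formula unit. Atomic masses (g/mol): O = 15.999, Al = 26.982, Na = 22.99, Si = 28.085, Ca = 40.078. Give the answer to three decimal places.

2.437 Si apfu

4.92 wt% Na2O ÷ 61.979 g/mol = 0.07938 mol, giving 0.15876 Na and 0.07938 O.
11.77 wt% CaO ÷ 56.077 g/mol = 0.20989 mol, giving 0.20989 Ca and 0.20989 O.
29.42 wt% Al2O3 ÷ 101.961 g/mol = 0.28854 mol, giving 0.57708 Al and 0.86562 O.
54.12 wt% SiO2 ÷ 60.083 g/mol = 0.90075 mol, giving 0.90075 Si and 1.80150 O.
Oxygen sums to 2.95639; scaling by 8/2.95639 = 2.70600 puts the formula on 8 O.
Si: 0.90075 × 2.70600 = 2.437 atoms per formula unit.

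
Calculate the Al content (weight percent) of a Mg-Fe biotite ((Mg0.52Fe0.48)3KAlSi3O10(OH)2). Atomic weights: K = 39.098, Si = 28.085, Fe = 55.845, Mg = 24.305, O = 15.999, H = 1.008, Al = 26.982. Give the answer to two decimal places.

M((Mg0.52Fe0.48)3KAlSi3O10(OH)2) = 462.672 g/mol.
Al contributes 1 × 26.982 = 26.982 g per mole.
26.982/462.672 = 0.0583 → 5.83%.

5.83 weight percent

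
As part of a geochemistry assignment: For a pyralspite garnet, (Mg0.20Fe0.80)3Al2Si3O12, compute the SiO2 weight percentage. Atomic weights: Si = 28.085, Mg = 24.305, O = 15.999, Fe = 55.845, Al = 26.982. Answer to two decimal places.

M((Mg0.20Fe0.80)3Al2Si3O12) = 478.818 g/mol; M(SiO2) = 60.083 g/mol.
Moles SiO2 per formula unit = 3 Si ÷ 1 = 3.0000.
SiO2 fraction = (3.0000 × 60.083) / 478.818 = 180.249/478.818 = 0.3764.

37.64 wt%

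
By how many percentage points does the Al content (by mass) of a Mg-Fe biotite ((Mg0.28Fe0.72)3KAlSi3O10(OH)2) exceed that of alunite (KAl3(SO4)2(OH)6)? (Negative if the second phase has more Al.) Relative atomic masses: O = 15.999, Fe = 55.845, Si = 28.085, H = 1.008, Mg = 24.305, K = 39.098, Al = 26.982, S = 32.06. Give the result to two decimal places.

Al in (Mg0.28Fe0.72)3KAlSi3O10(OH)2: molar mass 485.380 g/mol; 1×26.982 = 26.982 g → 5.56 wt%.
Al in KAl3(SO4)2(OH)6: molar mass 414.198 g/mol; 3×26.982 = 80.946 g → 19.54 wt%.
Difference = 5.56 − 19.54 = -13.98 percentage points.

-13.98 percentage points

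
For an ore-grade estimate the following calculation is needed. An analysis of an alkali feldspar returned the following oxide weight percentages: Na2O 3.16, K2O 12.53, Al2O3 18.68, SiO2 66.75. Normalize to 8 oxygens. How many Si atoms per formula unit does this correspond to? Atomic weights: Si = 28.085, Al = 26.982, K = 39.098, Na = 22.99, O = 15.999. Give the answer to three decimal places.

3.007 Si apfu

Na2O (M=61.979): mol = 0.05099; Na = 0.10198, O = 0.05099.
K2O (M=94.195): mol = 0.13302; K = 0.26604, O = 0.13302.
Al2O3 (M=101.961): mol = 0.18321; Al = 0.36642, O = 0.54963.
SiO2 (M=60.083): mol = 1.11096; Si = 1.11096, O = 2.22192.
ΣO = 2.95556; factor = 8/ΣO = 2.70676.
Si apfu = 1.11096 × 2.70676 = 3.007.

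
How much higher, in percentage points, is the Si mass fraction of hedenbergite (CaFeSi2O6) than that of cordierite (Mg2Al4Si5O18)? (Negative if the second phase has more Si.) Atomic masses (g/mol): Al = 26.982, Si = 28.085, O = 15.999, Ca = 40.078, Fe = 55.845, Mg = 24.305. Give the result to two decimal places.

M(CaFeSi2O6) = 248.087 g/mol, so wt% Si = 56.170/248.087 × 100 = 22.64%.
M(Mg2Al4Si5O18) = 584.945 g/mol, so wt% Si = 140.425/584.945 × 100 = 24.01%.
22.64 − 24.01 = -1.37 pp.

-1.37 percentage points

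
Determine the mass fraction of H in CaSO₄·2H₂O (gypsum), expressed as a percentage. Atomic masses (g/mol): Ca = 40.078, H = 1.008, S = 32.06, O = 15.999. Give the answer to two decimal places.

Molar mass of CaSO₄·2H₂O: 1·40.078 + 1·32.06 + 6·15.999 + 4·1.008 = 172.164 g/mol.
Mass of H per formula unit: 4 × 1.008 = 4.032 g.
Weight fraction H = 4.032 / 172.164 = 0.0234.

2.34 weight percent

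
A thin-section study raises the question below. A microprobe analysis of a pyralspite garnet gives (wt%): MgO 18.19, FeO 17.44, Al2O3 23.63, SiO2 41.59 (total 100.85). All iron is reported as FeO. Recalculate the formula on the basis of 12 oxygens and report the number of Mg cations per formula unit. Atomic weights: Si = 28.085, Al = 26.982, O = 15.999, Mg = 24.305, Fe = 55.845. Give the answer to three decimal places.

1.953 Mg apfu

18.19 wt% MgO ÷ 40.304 g/mol = 0.45132 mol, giving 0.45132 Mg and 0.45132 O.
17.44 wt% FeO ÷ 71.844 g/mol = 0.24275 mol, giving 0.24275 Fe and 0.24275 O.
23.63 wt% Al2O3 ÷ 101.961 g/mol = 0.23176 mol, giving 0.46352 Al and 0.69528 O.
41.59 wt% SiO2 ÷ 60.083 g/mol = 0.69221 mol, giving 0.69221 Si and 1.38442 O.
Oxygen sums to 2.77377; scaling by 12/2.77377 = 4.32624 puts the formula on 12 O.
Mg: 0.45132 × 4.32624 = 1.953 atoms per formula unit.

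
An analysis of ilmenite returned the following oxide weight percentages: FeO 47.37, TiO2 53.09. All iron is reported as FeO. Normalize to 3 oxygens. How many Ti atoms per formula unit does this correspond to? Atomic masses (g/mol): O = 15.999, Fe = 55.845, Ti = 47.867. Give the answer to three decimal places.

1.003 Ti apfu

FeO (M=71.844): mol = 0.65935; Fe = 0.65935, O = 0.65935.
TiO2 (M=79.865): mol = 0.66475; Ti = 0.66475, O = 1.32950.
ΣO = 1.98885; factor = 3/ΣO = 1.50841.
Ti apfu = 0.66475 × 1.50841 = 1.003.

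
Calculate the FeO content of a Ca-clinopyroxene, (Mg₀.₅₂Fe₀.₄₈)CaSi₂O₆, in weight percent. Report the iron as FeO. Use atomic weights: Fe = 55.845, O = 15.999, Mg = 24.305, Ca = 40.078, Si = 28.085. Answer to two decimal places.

14.88 wt%

M((Mg₀.₅₂Fe₀.₄₈)CaSi₂O₆) = 231.686 g/mol; M(FeO) = 71.844 g/mol.
Moles FeO per formula unit = 0.48 Fe ÷ 1 = 0.4800.
FeO fraction = (0.4800 × 71.844) / 231.686 = 34.485/231.686 = 0.1488.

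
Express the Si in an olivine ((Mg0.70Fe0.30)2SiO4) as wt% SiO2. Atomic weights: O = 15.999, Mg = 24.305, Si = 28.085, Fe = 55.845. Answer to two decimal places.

37.64 wt%

Formula mass = 159.615 g/mol.
1 Si → 1.0000 mol SiO2 per formula unit; M(SiO2) = 60.083, so SiO2 mass = 60.083 g.
60.083/159.615 × 100 = 37.64 wt%.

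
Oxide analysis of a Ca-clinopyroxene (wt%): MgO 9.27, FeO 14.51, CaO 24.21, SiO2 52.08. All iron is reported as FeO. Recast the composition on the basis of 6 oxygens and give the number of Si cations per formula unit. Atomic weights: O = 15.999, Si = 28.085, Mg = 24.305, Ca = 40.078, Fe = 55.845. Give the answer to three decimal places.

MgO (M=40.304): mol = 0.23000; Mg = 0.23000, O = 0.23000.
FeO (M=71.844): mol = 0.20197; Fe = 0.20197, O = 0.20197.
CaO (M=56.077): mol = 0.43173; Ca = 0.43173, O = 0.43173.
SiO2 (M=60.083): mol = 0.86680; Si = 0.86680, O = 1.73360.
ΣO = 2.59730; factor = 6/ΣO = 2.31009.
Si apfu = 0.86680 × 2.31009 = 2.002.

2.002 Si apfu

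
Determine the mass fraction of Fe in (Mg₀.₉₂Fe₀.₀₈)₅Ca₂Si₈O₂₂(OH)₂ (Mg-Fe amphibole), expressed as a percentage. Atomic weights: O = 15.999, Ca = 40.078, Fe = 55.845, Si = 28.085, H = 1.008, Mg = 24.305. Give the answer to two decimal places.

Molar mass of (Mg₀.₉₂Fe₀.₀₈)₅Ca₂Si₈O₂₂(OH)₂: 4.60·24.305 + 0.40·55.845 + 2·40.078 + 8·28.085 + 24·15.999 + 2·1.008 = 824.969 g/mol.
Mass of Fe per formula unit: 0.40 × 55.845 = 22.338 g.
Weight fraction Fe = 22.338 / 824.969 = 0.0271.

2.71 mass %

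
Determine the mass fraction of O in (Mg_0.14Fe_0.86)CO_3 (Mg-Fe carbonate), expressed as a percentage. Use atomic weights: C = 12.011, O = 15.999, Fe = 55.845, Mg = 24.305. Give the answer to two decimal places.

Molar mass of (Mg_0.14Fe_0.86)CO_3: 0.14×24.305 + 0.86×55.845 + 1×12.011 + 3×15.999 = 111.437 g/mol.
Mass of O per formula unit: 3 × 15.999 = 47.997 g.
Weight fraction O = 47.997 / 111.437 = 0.4307.

43.07 mass %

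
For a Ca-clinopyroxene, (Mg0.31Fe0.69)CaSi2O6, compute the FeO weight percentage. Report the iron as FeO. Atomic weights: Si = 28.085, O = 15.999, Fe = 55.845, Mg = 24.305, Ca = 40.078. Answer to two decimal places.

Formula mass = 238.310 g/mol.
0.69 Fe → 0.6900 mol FeO per formula unit; M(FeO) = 71.844, so FeO mass = 49.572 g.
49.572/238.310 × 100 = 20.80 wt%.

20.80 wt%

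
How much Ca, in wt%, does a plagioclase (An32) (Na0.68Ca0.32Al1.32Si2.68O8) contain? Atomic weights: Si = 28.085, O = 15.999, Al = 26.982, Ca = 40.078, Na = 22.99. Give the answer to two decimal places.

4.80 wt%

Formula mass = 0.68·22.99 + 0.32·40.078 + 1.32·26.982 + 2.68·28.085 + 8·15.999 = 267.334 g/mol, of which 12.825 g is Ca.
So Ca makes up 12.825/267.334 = 0.0480 of the mass, i.e. 4.80%.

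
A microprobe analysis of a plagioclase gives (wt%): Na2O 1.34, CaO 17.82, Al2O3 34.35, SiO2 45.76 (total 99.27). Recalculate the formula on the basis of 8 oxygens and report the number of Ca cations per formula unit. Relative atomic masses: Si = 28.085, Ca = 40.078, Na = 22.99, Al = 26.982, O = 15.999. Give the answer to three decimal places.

0.885 Ca apfu

Na2O: 1.34/61.979 = 0.02162 mol → 0.04324 mol Na, 0.02162 mol O.
CaO: 17.82/56.077 = 0.31778 mol → 0.31778 mol Ca, 0.31778 mol O.
Al2O3: 34.35/101.961 = 0.33689 mol → 0.67378 mol Al, 1.01067 mol O.
SiO2: 45.76/60.083 = 0.76161 mol → 0.76161 mol Si, 1.52322 mol O.
Total oxygen = 2.87329 mol. Normalization factor = 8/2.87329 = 2.78426.
Ca per 8 O = 0.31778 × 2.78426 = 0.885.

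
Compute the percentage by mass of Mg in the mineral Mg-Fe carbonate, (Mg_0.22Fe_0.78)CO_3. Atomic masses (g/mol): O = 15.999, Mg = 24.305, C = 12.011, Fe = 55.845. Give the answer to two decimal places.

Molar mass of (Mg_0.22Fe_0.78)CO_3: 0.22*24.305 + 0.78*55.845 + 1*12.011 + 3*15.999 = 108.914 g/mol.
Mass of Mg per formula unit: 0.22 × 24.305 = 5.347 g.
Weight fraction Mg = 5.347 / 108.914 = 0.0491.

4.91 wt%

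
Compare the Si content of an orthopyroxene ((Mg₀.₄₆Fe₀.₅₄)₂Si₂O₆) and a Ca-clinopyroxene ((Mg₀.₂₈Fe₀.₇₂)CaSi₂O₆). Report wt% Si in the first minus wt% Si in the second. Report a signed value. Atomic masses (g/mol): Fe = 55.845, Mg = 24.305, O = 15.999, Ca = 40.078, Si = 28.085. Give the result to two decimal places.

Si in (Mg₀.₄₆Fe₀.₅₄)₂Si₂O₆: molar mass 234.837 g/mol; 2×28.085 = 56.170 g → 23.92 wt%.
Si in (Mg₀.₂₈Fe₀.₇₂)CaSi₂O₆: molar mass 239.256 g/mol; 2×28.085 = 56.170 g → 23.48 wt%.
Difference = 23.92 − 23.48 = 0.44 percentage points.

0.44 percentage points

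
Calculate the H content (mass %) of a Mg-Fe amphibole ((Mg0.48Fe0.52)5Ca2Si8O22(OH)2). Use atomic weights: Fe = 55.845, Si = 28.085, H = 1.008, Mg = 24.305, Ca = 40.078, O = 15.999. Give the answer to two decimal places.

M((Mg0.48Fe0.52)5Ca2Si8O22(OH)2) = 894.357 g/mol.
H contributes 2 × 1.008 = 2.016 g per mole.
2.016/894.357 = 0.0023 → 0.23%.

0.23 mass %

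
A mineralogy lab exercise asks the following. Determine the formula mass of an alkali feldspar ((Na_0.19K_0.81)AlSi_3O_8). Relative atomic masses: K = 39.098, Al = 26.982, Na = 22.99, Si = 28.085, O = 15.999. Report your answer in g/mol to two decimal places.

The formula mass is the sum 0.19×22.99 + 0.81×39.098 + 1×26.982 + 3×28.085 + 8×15.999.

275.27 g/mol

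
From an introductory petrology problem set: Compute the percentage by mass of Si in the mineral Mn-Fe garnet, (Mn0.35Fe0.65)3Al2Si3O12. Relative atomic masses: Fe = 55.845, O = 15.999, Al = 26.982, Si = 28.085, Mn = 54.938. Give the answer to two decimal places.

Molar mass of (Mn0.35Fe0.65)3Al2Si3O12: 1.05*54.938 + 1.95*55.845 + 2*26.982 + 3*28.085 + 12*15.999 = 496.790 g/mol.
Mass of Si per formula unit: 3 × 28.085 = 84.255 g.
Weight fraction Si = 84.255 / 496.790 = 0.1696.

16.96 weight percent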